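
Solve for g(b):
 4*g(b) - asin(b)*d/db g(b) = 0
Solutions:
 g(b) = C1*exp(4*Integral(1/asin(b), b))


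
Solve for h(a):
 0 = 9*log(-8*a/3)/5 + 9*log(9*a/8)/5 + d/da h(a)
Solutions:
 h(a) = C1 - 18*a*log(a)/5 + 9*a*(-log(3) + 2 - I*pi)/5


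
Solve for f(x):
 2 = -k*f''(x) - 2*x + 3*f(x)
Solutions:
 f(x) = C1*exp(-sqrt(3)*x*sqrt(1/k)) + C2*exp(sqrt(3)*x*sqrt(1/k)) + 2*x/3 + 2/3


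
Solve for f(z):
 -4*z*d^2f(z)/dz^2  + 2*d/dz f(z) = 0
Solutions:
 f(z) = C1 + C2*z^(3/2)


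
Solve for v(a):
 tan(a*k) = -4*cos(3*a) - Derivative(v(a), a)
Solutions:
 v(a) = C1 - Piecewise((-log(cos(a*k))/k, Ne(k, 0)), (0, True)) - 4*sin(3*a)/3


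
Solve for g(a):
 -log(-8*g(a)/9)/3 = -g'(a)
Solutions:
 -3*Integral(1/(log(-_y) - 2*log(3) + 3*log(2)), (_y, g(a))) = C1 - a


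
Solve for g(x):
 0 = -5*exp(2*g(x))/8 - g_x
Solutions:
 g(x) = log(-sqrt(1/(C1 + 5*x))) + log(2)
 g(x) = log(1/(C1 + 5*x))/2 + log(2)


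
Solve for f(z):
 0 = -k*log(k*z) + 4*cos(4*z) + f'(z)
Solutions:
 f(z) = C1 + k*z*(log(k*z) - 1) - sin(4*z)


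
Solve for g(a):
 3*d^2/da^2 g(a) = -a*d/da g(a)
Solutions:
 g(a) = C1 + C2*erf(sqrt(6)*a/6)


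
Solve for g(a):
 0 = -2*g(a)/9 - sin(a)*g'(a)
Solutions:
 g(a) = C1*(cos(a) + 1)^(1/9)/(cos(a) - 1)^(1/9)


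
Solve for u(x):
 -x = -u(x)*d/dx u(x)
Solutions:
 u(x) = -sqrt(C1 + x^2)
 u(x) = sqrt(C1 + x^2)


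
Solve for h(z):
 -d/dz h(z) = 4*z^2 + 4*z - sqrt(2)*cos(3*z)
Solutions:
 h(z) = C1 - 4*z^3/3 - 2*z^2 + sqrt(2)*sin(3*z)/3


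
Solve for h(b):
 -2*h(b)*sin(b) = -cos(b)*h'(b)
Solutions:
 h(b) = C1/cos(b)^2


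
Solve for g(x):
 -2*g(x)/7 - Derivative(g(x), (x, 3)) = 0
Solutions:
 g(x) = C3*exp(-2^(1/3)*7^(2/3)*x/7) + (C1*sin(2^(1/3)*sqrt(3)*7^(2/3)*x/14) + C2*cos(2^(1/3)*sqrt(3)*7^(2/3)*x/14))*exp(2^(1/3)*7^(2/3)*x/14)


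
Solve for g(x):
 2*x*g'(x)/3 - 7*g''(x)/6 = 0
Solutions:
 g(x) = C1 + C2*erfi(sqrt(14)*x/7)


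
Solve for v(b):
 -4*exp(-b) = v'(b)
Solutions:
 v(b) = C1 + 4*exp(-b)


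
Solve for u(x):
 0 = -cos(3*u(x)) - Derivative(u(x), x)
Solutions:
 u(x) = -asin((C1 + exp(6*x))/(C1 - exp(6*x)))/3 + pi/3
 u(x) = asin((C1 + exp(6*x))/(C1 - exp(6*x)))/3


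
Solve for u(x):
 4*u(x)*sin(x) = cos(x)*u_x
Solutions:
 u(x) = C1/cos(x)^4


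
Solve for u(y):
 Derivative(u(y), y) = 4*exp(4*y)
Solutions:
 u(y) = C1 + exp(4*y)


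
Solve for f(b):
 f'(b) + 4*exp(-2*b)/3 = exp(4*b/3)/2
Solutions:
 f(b) = C1 + 3*exp(4*b/3)/8 + 2*exp(-2*b)/3


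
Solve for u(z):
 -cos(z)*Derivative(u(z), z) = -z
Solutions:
 u(z) = C1 + Integral(z/cos(z), z)


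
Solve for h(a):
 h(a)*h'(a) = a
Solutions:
 h(a) = -sqrt(C1 + a^2)
 h(a) = sqrt(C1 + a^2)


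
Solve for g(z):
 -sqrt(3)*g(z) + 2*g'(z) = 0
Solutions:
 g(z) = C1*exp(sqrt(3)*z/2)


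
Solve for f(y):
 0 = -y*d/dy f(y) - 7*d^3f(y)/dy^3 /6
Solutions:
 f(y) = C1 + Integral(C2*airyai(-6^(1/3)*7^(2/3)*y/7) + C3*airybi(-6^(1/3)*7^(2/3)*y/7), y)


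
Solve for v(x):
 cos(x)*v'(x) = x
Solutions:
 v(x) = C1 + Integral(x/cos(x), x)


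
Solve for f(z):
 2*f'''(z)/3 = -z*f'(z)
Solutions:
 f(z) = C1 + Integral(C2*airyai(-2^(2/3)*3^(1/3)*z/2) + C3*airybi(-2^(2/3)*3^(1/3)*z/2), z)


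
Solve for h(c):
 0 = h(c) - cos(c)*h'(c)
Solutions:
 h(c) = C1*sqrt(sin(c) + 1)/sqrt(sin(c) - 1)


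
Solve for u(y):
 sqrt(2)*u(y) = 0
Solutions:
 u(y) = 0


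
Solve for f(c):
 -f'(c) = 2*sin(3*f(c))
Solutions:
 f(c) = -acos((-C1 - exp(12*c))/(C1 - exp(12*c)))/3 + 2*pi/3
 f(c) = acos((-C1 - exp(12*c))/(C1 - exp(12*c)))/3


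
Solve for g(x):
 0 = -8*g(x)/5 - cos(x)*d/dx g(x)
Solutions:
 g(x) = C1*(sin(x) - 1)^(4/5)/(sin(x) + 1)^(4/5)


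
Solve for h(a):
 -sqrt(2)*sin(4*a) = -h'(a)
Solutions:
 h(a) = C1 - sqrt(2)*cos(4*a)/4


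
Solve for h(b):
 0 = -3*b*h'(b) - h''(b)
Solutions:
 h(b) = C1 + C2*erf(sqrt(6)*b/2)


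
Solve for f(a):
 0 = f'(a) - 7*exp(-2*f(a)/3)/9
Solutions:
 f(a) = 3*log(-sqrt(C1 + 7*a)) - 6*log(3) + 3*log(6)/2
 f(a) = 3*log(C1 + 7*a)/2 - 6*log(3) + 3*log(6)/2


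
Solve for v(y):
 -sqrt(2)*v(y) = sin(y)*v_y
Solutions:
 v(y) = C1*(cos(y) + 1)^(sqrt(2)/2)/(cos(y) - 1)^(sqrt(2)/2)


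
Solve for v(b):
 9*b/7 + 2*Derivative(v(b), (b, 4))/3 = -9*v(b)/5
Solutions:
 v(b) = -5*b/7 + (C1*sin(15^(3/4)*2^(1/4)*b/10) + C2*cos(15^(3/4)*2^(1/4)*b/10))*exp(-15^(3/4)*2^(1/4)*b/10) + (C3*sin(15^(3/4)*2^(1/4)*b/10) + C4*cos(15^(3/4)*2^(1/4)*b/10))*exp(15^(3/4)*2^(1/4)*b/10)


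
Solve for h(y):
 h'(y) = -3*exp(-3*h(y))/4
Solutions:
 h(y) = log(C1 - 9*y/4)/3
 h(y) = log((-1 - sqrt(3)*I)*(C1 - 9*y/4)^(1/3)/2)
 h(y) = log((-1 + sqrt(3)*I)*(C1 - 9*y/4)^(1/3)/2)


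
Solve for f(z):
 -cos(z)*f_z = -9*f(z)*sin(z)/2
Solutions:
 f(z) = C1/cos(z)^(9/2)


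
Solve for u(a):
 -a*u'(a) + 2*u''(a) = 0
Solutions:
 u(a) = C1 + C2*erfi(a/2)


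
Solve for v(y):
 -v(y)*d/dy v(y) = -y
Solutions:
 v(y) = -sqrt(C1 + y^2)
 v(y) = sqrt(C1 + y^2)


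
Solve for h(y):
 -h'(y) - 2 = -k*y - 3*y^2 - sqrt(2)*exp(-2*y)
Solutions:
 h(y) = C1 + k*y^2/2 + y^3 - 2*y - sqrt(2)*exp(-2*y)/2


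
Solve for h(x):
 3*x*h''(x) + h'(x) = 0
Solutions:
 h(x) = C1 + C2*x^(2/3)


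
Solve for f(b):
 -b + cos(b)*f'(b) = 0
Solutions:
 f(b) = C1 + Integral(b/cos(b), b)


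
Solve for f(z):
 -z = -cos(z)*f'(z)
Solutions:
 f(z) = C1 + Integral(z/cos(z), z)


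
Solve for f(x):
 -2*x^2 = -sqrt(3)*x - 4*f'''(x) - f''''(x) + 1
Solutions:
 f(x) = C1 + C2*x + C3*x^2 + C4*exp(-4*x) + x^5/120 + x^4*(-sqrt(3) - 1)/96 + x^3*(sqrt(3) + 5)/96


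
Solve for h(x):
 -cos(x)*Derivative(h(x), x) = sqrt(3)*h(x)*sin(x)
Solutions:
 h(x) = C1*cos(x)^(sqrt(3))


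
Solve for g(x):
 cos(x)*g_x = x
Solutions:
 g(x) = C1 + Integral(x/cos(x), x)


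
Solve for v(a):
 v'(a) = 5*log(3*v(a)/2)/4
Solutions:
 4*Integral(1/(-log(_y) - log(3) + log(2)), (_y, v(a)))/5 = C1 - a


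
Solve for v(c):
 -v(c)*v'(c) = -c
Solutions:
 v(c) = -sqrt(C1 + c^2)
 v(c) = sqrt(C1 + c^2)


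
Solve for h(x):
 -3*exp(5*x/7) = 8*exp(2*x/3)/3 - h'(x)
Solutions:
 h(x) = C1 + 21*exp(5*x/7)/5 + 4*exp(2*x/3)


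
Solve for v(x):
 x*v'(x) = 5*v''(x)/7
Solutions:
 v(x) = C1 + C2*erfi(sqrt(70)*x/10)


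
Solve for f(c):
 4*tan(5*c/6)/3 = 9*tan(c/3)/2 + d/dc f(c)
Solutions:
 f(c) = C1 + 27*log(cos(c/3))/2 - 8*log(cos(5*c/6))/5


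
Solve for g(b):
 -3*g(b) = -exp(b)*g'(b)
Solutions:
 g(b) = C1*exp(-3*exp(-b))


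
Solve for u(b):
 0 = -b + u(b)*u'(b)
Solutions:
 u(b) = -sqrt(C1 + b^2)
 u(b) = sqrt(C1 + b^2)


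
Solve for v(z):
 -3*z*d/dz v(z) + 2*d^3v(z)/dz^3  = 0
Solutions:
 v(z) = C1 + Integral(C2*airyai(2^(2/3)*3^(1/3)*z/2) + C3*airybi(2^(2/3)*3^(1/3)*z/2), z)


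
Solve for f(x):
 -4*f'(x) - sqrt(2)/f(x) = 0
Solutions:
 f(x) = -sqrt(C1 - 2*sqrt(2)*x)/2
 f(x) = sqrt(C1 - 2*sqrt(2)*x)/2


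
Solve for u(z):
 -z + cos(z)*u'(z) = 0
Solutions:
 u(z) = C1 + Integral(z/cos(z), z)


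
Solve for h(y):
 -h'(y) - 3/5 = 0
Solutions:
 h(y) = C1 - 3*y/5


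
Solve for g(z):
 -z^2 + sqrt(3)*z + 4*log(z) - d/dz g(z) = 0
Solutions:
 g(z) = C1 - z^3/3 + sqrt(3)*z^2/2 + 4*z*log(z) - 4*z


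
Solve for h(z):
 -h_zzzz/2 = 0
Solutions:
 h(z) = C1 + C2*z + C3*z^2 + C4*z^3


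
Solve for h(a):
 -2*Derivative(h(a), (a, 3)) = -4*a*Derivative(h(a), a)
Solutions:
 h(a) = C1 + Integral(C2*airyai(2^(1/3)*a) + C3*airybi(2^(1/3)*a), a)


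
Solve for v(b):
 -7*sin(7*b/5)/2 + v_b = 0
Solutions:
 v(b) = C1 - 5*cos(7*b/5)/2


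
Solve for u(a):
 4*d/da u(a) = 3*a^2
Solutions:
 u(a) = C1 + a^3/4


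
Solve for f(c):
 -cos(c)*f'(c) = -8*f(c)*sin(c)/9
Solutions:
 f(c) = C1/cos(c)^(8/9)


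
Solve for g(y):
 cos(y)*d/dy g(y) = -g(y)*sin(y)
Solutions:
 g(y) = C1*cos(y)


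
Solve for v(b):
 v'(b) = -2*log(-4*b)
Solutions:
 v(b) = C1 - 2*b*log(-b) + 2*b*(1 - 2*log(2))


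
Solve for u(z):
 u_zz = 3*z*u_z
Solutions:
 u(z) = C1 + C2*erfi(sqrt(6)*z/2)


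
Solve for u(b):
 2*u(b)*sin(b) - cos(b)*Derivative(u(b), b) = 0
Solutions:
 u(b) = C1/cos(b)^2


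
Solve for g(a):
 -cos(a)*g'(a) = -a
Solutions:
 g(a) = C1 + Integral(a/cos(a), a)


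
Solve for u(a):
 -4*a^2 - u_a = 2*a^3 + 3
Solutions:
 u(a) = C1 - a^4/2 - 4*a^3/3 - 3*a


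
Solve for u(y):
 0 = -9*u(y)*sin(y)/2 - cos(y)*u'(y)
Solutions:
 u(y) = C1*cos(y)^(9/2)


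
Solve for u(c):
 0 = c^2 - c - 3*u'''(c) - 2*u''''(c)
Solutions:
 u(c) = C1 + C2*c + C3*c^2 + C4*exp(-3*c/2) + c^5/180 - 7*c^4/216 + 7*c^3/81


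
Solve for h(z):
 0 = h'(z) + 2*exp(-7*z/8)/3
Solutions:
 h(z) = C1 + 16*exp(-7*z/8)/21


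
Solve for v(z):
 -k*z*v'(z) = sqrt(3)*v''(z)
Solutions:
 v(z) = Piecewise((-sqrt(2)*3^(1/4)*sqrt(pi)*C1*erf(sqrt(2)*3^(3/4)*sqrt(k)*z/6)/(2*sqrt(k)) - C2, (k > 0) | (k < 0)), (-C1*z - C2, True))


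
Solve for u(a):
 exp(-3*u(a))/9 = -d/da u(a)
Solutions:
 u(a) = log(C1 - a/3)/3
 u(a) = log((-1 - sqrt(3)*I)*(C1 - a/3)^(1/3)/2)
 u(a) = log((-1 + sqrt(3)*I)*(C1 - a/3)^(1/3)/2)


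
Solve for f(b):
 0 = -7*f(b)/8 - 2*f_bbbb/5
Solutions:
 f(b) = (C1*sin(sqrt(2)*35^(1/4)*b/4) + C2*cos(sqrt(2)*35^(1/4)*b/4))*exp(-sqrt(2)*35^(1/4)*b/4) + (C3*sin(sqrt(2)*35^(1/4)*b/4) + C4*cos(sqrt(2)*35^(1/4)*b/4))*exp(sqrt(2)*35^(1/4)*b/4)


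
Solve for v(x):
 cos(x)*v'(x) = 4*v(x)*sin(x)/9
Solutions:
 v(x) = C1/cos(x)^(4/9)


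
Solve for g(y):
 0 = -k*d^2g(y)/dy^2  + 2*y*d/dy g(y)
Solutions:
 g(y) = C1 + C2*erf(y*sqrt(-1/k))/sqrt(-1/k)


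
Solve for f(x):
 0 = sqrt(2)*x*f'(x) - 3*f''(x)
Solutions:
 f(x) = C1 + C2*erfi(2^(3/4)*sqrt(3)*x/6)


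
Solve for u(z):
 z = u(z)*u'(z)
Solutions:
 u(z) = -sqrt(C1 + z^2)
 u(z) = sqrt(C1 + z^2)


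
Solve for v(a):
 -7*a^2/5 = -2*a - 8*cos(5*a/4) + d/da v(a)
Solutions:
 v(a) = C1 - 7*a^3/15 + a^2 + 32*sin(5*a/4)/5


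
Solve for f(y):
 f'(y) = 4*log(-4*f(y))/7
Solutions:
 -7*Integral(1/(log(-_y) + 2*log(2)), (_y, f(y)))/4 = C1 - y


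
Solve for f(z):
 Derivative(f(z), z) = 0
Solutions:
 f(z) = C1


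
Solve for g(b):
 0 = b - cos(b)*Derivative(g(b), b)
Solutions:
 g(b) = C1 + Integral(b/cos(b), b)


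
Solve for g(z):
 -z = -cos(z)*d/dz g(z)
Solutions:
 g(z) = C1 + Integral(z/cos(z), z)


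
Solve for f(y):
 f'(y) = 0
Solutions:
 f(y) = C1


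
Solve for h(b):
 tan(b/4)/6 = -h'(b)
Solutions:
 h(b) = C1 + 2*log(cos(b/4))/3


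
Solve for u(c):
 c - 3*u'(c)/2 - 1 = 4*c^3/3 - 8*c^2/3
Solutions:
 u(c) = C1 - 2*c^4/9 + 16*c^3/27 + c^2/3 - 2*c/3


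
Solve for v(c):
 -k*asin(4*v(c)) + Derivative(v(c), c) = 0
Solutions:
 Integral(1/asin(4*_y), (_y, v(c))) = C1 + c*k


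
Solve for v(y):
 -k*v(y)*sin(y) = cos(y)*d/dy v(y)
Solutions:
 v(y) = C1*exp(k*log(cos(y)))


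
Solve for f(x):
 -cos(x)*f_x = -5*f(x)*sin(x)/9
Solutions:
 f(x) = C1/cos(x)^(5/9)


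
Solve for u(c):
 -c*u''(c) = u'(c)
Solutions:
 u(c) = C1 + C2*log(c)


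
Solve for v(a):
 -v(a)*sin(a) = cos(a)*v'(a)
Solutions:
 v(a) = C1*cos(a)


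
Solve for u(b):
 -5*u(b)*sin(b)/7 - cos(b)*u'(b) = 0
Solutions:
 u(b) = C1*cos(b)^(5/7)


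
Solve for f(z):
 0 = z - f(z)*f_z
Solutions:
 f(z) = -sqrt(C1 + z^2)
 f(z) = sqrt(C1 + z^2)


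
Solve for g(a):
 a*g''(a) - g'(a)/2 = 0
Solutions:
 g(a) = C1 + C2*a^(3/2)


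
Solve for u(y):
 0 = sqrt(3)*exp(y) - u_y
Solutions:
 u(y) = C1 + sqrt(3)*exp(y)


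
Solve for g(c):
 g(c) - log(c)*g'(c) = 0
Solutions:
 g(c) = C1*exp(li(c))


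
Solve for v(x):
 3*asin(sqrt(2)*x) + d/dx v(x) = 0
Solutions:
 v(x) = C1 - 3*x*asin(sqrt(2)*x) - 3*sqrt(2)*sqrt(1 - 2*x^2)/2


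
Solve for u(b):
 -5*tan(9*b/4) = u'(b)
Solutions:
 u(b) = C1 + 20*log(cos(9*b/4))/9


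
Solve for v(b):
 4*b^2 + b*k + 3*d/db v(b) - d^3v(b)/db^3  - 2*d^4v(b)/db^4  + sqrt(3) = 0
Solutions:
 v(b) = C1 + C4*exp(b) - 4*b^3/9 - b^2*k/6 - 8*b/9 - sqrt(3)*b/3 + (C2*sin(sqrt(15)*b/4) + C3*cos(sqrt(15)*b/4))*exp(-3*b/4)


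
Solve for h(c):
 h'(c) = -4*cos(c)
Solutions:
 h(c) = C1 - 4*sin(c)


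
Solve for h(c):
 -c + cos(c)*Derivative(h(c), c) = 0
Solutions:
 h(c) = C1 + Integral(c/cos(c), c)


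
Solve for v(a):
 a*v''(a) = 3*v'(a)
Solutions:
 v(a) = C1 + C2*a^4


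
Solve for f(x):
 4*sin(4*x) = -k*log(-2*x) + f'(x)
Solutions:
 f(x) = C1 + k*x*(log(-x) - 1) + k*x*log(2) - cos(4*x)


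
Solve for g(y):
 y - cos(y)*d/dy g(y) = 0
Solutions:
 g(y) = C1 + Integral(y/cos(y), y)


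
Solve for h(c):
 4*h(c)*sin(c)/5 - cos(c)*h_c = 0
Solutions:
 h(c) = C1/cos(c)^(4/5)


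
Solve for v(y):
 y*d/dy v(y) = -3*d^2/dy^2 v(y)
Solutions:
 v(y) = C1 + C2*erf(sqrt(6)*y/6)


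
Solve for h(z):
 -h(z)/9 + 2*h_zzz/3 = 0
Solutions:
 h(z) = C3*exp(6^(2/3)*z/6) + (C1*sin(2^(2/3)*3^(1/6)*z/4) + C2*cos(2^(2/3)*3^(1/6)*z/4))*exp(-6^(2/3)*z/12)


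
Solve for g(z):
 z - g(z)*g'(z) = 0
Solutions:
 g(z) = -sqrt(C1 + z^2)
 g(z) = sqrt(C1 + z^2)


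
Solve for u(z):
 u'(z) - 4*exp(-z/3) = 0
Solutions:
 u(z) = C1 - 12*exp(-z/3)


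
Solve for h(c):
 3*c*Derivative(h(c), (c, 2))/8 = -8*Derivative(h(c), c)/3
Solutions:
 h(c) = C1 + C2/c^(55/9)


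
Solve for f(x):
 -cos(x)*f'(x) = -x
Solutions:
 f(x) = C1 + Integral(x/cos(x), x)


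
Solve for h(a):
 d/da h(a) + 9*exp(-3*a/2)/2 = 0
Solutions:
 h(a) = C1 + 3*exp(-3*a/2)


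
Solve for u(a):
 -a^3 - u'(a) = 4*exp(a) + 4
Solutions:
 u(a) = C1 - a^4/4 - 4*a - 4*exp(a)


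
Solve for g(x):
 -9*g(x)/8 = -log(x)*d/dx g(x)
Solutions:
 g(x) = C1*exp(9*li(x)/8)


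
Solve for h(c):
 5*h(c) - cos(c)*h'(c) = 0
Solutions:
 h(c) = C1*sqrt(sin(c) + 1)*(sin(c)^2 + 2*sin(c) + 1)/(sqrt(sin(c) - 1)*(sin(c)^2 - 2*sin(c) + 1))


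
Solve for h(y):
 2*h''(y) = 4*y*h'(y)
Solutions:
 h(y) = C1 + C2*erfi(y)


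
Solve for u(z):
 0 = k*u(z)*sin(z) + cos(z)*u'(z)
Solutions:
 u(z) = C1*exp(k*log(cos(z)))


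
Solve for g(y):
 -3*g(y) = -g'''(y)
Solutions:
 g(y) = C3*exp(3^(1/3)*y) + (C1*sin(3^(5/6)*y/2) + C2*cos(3^(5/6)*y/2))*exp(-3^(1/3)*y/2)


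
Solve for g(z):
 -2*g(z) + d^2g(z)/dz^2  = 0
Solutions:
 g(z) = C1*exp(-sqrt(2)*z) + C2*exp(sqrt(2)*z)


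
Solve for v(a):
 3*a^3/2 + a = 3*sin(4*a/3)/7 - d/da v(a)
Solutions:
 v(a) = C1 - 3*a^4/8 - a^2/2 - 9*cos(4*a/3)/28


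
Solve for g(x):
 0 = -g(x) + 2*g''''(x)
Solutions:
 g(x) = C1*exp(-2^(3/4)*x/2) + C2*exp(2^(3/4)*x/2) + C3*sin(2^(3/4)*x/2) + C4*cos(2^(3/4)*x/2)


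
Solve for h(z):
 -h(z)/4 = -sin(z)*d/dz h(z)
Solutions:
 h(z) = C1*(cos(z) - 1)^(1/8)/(cos(z) + 1)^(1/8)


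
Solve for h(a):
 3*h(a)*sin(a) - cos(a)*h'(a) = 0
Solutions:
 h(a) = C1/cos(a)^3


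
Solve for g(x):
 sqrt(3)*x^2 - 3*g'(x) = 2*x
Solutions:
 g(x) = C1 + sqrt(3)*x^3/9 - x^2/3


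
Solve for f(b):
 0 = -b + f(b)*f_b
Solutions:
 f(b) = -sqrt(C1 + b^2)
 f(b) = sqrt(C1 + b^2)


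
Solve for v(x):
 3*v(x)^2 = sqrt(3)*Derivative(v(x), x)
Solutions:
 v(x) = -1/(C1 + sqrt(3)*x)


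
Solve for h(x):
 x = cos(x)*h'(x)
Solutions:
 h(x) = C1 + Integral(x/cos(x), x)


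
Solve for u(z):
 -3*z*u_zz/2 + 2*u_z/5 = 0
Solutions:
 u(z) = C1 + C2*z^(19/15)


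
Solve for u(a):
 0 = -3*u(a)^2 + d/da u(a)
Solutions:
 u(a) = -1/(C1 + 3*a)


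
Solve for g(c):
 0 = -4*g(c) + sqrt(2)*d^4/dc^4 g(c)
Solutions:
 g(c) = C1*exp(-2^(3/8)*c) + C2*exp(2^(3/8)*c) + C3*sin(2^(3/8)*c) + C4*cos(2^(3/8)*c)


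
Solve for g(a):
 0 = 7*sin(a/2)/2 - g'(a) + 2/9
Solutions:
 g(a) = C1 + 2*a/9 - 7*cos(a/2)


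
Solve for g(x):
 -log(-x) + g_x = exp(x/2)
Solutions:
 g(x) = C1 + x*log(-x) - x + 2*exp(x/2)


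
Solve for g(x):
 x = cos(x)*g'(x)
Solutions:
 g(x) = C1 + Integral(x/cos(x), x)


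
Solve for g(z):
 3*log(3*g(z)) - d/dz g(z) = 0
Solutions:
 -Integral(1/(log(_y) + log(3)), (_y, g(z)))/3 = C1 - z


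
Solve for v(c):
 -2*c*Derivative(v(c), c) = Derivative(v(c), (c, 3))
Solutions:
 v(c) = C1 + Integral(C2*airyai(-2^(1/3)*c) + C3*airybi(-2^(1/3)*c), c)


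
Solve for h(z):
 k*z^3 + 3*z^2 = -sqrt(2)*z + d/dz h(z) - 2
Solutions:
 h(z) = C1 + k*z^4/4 + z^3 + sqrt(2)*z^2/2 + 2*z


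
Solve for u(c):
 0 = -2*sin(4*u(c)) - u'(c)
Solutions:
 u(c) = -acos((-C1 - exp(16*c))/(C1 - exp(16*c)))/4 + pi/2
 u(c) = acos((-C1 - exp(16*c))/(C1 - exp(16*c)))/4


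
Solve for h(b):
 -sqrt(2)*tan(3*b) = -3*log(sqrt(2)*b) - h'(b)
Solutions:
 h(b) = C1 - 3*b*log(b) - 3*b*log(2)/2 + 3*b - sqrt(2)*log(cos(3*b))/3


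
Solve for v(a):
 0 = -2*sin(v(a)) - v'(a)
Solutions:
 v(a) = -acos((-C1 - exp(4*a))/(C1 - exp(4*a))) + 2*pi
 v(a) = acos((-C1 - exp(4*a))/(C1 - exp(4*a)))


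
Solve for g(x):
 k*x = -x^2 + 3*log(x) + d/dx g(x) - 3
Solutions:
 g(x) = C1 + k*x^2/2 + x^3/3 - 3*x*log(x) + 6*x


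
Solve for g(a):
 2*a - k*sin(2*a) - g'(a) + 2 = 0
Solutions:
 g(a) = C1 + a^2 + 2*a + k*cos(2*a)/2


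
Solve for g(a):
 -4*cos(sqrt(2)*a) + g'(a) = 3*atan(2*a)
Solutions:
 g(a) = C1 + 3*a*atan(2*a) - 3*log(4*a^2 + 1)/4 + 2*sqrt(2)*sin(sqrt(2)*a)


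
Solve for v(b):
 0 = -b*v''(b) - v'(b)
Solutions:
 v(b) = C1 + C2*log(b)


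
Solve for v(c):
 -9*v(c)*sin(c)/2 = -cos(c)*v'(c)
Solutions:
 v(c) = C1/cos(c)^(9/2)


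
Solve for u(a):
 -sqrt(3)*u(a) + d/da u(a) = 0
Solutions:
 u(a) = C1*exp(sqrt(3)*a)


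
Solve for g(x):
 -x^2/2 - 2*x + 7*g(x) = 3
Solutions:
 g(x) = x^2/14 + 2*x/7 + 3/7


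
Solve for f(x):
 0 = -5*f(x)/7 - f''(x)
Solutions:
 f(x) = C1*sin(sqrt(35)*x/7) + C2*cos(sqrt(35)*x/7)


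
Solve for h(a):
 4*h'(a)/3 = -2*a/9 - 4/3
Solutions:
 h(a) = C1 - a^2/12 - a


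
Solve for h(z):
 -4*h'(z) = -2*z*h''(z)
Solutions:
 h(z) = C1 + C2*z^3


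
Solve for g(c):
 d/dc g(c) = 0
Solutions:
 g(c) = C1


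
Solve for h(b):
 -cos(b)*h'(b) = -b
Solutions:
 h(b) = C1 + Integral(b/cos(b), b)


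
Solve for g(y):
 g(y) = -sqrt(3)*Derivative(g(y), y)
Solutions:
 g(y) = C1*exp(-sqrt(3)*y/3)


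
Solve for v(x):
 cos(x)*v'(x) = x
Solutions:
 v(x) = C1 + Integral(x/cos(x), x)


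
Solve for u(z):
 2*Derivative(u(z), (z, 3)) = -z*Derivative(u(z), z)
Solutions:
 u(z) = C1 + Integral(C2*airyai(-2^(2/3)*z/2) + C3*airybi(-2^(2/3)*z/2), z)


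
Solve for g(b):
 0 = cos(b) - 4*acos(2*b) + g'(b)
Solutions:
 g(b) = C1 + 4*b*acos(2*b) - 2*sqrt(1 - 4*b^2) - sin(b)


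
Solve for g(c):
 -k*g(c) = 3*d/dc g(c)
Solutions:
 g(c) = C1*exp(-c*k/3)


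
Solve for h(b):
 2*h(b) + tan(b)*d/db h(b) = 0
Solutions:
 h(b) = C1/sin(b)^2


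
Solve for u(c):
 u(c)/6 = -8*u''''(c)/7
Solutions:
 u(c) = (C1*sin(sqrt(2)*3^(3/4)*7^(1/4)*c/12) + C2*cos(sqrt(2)*3^(3/4)*7^(1/4)*c/12))*exp(-sqrt(2)*3^(3/4)*7^(1/4)*c/12) + (C3*sin(sqrt(2)*3^(3/4)*7^(1/4)*c/12) + C4*cos(sqrt(2)*3^(3/4)*7^(1/4)*c/12))*exp(sqrt(2)*3^(3/4)*7^(1/4)*c/12)


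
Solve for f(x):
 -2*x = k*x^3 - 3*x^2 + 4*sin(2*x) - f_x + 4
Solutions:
 f(x) = C1 + k*x^4/4 - x^3 + x^2 + 4*x - 2*cos(2*x)


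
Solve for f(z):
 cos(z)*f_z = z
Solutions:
 f(z) = C1 + Integral(z/cos(z), z)


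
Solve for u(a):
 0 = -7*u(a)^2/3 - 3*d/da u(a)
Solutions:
 u(a) = 9/(C1 + 7*a)


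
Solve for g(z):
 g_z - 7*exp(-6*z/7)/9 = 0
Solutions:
 g(z) = C1 - 49*exp(-6*z/7)/54


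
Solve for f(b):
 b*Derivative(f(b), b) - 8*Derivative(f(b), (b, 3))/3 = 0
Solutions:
 f(b) = C1 + Integral(C2*airyai(3^(1/3)*b/2) + C3*airybi(3^(1/3)*b/2), b)


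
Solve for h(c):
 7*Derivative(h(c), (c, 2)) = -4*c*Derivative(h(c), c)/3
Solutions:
 h(c) = C1 + C2*erf(sqrt(42)*c/21)


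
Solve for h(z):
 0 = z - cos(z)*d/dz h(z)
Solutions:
 h(z) = C1 + Integral(z/cos(z), z)


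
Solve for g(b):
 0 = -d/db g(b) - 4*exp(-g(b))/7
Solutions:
 g(b) = log(C1 - 4*b/7)


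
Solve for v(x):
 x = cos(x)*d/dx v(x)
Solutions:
 v(x) = C1 + Integral(x/cos(x), x)


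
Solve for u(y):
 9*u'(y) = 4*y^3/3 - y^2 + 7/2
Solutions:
 u(y) = C1 + y^4/27 - y^3/27 + 7*y/18


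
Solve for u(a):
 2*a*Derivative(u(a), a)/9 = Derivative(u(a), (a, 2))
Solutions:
 u(a) = C1 + C2*erfi(a/3)


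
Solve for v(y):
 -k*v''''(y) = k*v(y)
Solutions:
 v(y) = (C1*sin(sqrt(2)*y/2) + C2*cos(sqrt(2)*y/2))*exp(-sqrt(2)*y/2) + (C3*sin(sqrt(2)*y/2) + C4*cos(sqrt(2)*y/2))*exp(sqrt(2)*y/2)


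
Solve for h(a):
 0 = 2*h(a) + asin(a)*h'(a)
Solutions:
 h(a) = C1*exp(-2*Integral(1/asin(a), a))


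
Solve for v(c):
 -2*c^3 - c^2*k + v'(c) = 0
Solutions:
 v(c) = C1 + c^4/2 + c^3*k/3


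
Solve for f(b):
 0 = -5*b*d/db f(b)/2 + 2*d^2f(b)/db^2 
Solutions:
 f(b) = C1 + C2*erfi(sqrt(10)*b/4)


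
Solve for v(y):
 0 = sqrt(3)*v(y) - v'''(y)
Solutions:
 v(y) = C3*exp(3^(1/6)*y) + (C1*sin(3^(2/3)*y/2) + C2*cos(3^(2/3)*y/2))*exp(-3^(1/6)*y/2)


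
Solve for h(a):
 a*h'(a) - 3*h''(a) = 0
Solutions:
 h(a) = C1 + C2*erfi(sqrt(6)*a/6)


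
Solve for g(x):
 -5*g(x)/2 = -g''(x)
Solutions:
 g(x) = C1*exp(-sqrt(10)*x/2) + C2*exp(sqrt(10)*x/2)


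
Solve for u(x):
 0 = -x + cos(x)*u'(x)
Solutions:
 u(x) = C1 + Integral(x/cos(x), x)


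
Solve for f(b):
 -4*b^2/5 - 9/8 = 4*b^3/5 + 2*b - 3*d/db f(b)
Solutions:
 f(b) = C1 + b^4/15 + 4*b^3/45 + b^2/3 + 3*b/8


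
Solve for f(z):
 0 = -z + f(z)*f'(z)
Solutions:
 f(z) = -sqrt(C1 + z^2)
 f(z) = sqrt(C1 + z^2)


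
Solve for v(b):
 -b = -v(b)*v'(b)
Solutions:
 v(b) = -sqrt(C1 + b^2)
 v(b) = sqrt(C1 + b^2)


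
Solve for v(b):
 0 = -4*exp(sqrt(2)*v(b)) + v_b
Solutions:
 v(b) = sqrt(2)*(2*log(-1/(C1 + 4*b)) - log(2))/4


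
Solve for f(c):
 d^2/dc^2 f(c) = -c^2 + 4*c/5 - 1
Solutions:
 f(c) = C1 + C2*c - c^4/12 + 2*c^3/15 - c^2/2


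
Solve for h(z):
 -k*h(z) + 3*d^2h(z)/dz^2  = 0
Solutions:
 h(z) = C1*exp(-sqrt(3)*sqrt(k)*z/3) + C2*exp(sqrt(3)*sqrt(k)*z/3)


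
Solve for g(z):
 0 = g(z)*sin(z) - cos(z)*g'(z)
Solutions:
 g(z) = C1/cos(z)


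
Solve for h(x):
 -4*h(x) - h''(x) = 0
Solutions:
 h(x) = C1*sin(2*x) + C2*cos(2*x)


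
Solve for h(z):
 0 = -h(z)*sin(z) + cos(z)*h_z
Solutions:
 h(z) = C1/cos(z)


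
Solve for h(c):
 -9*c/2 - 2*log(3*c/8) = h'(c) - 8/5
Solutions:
 h(c) = C1 - 9*c^2/4 - 2*c*log(c) - 2*c*log(3) + 18*c/5 + 6*c*log(2)


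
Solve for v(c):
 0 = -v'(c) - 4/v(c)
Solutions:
 v(c) = -sqrt(C1 - 8*c)
 v(c) = sqrt(C1 - 8*c)


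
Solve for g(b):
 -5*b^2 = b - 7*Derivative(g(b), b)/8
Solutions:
 g(b) = C1 + 40*b^3/21 + 4*b^2/7


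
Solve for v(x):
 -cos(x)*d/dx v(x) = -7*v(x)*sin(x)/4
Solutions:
 v(x) = C1/cos(x)^(7/4)


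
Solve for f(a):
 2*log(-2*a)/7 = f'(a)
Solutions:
 f(a) = C1 + 2*a*log(-a)/7 + 2*a*(-1 + log(2))/7


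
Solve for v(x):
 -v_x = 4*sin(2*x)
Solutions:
 v(x) = C1 + 2*cos(2*x)


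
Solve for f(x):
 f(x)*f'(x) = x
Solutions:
 f(x) = -sqrt(C1 + x^2)
 f(x) = sqrt(C1 + x^2)


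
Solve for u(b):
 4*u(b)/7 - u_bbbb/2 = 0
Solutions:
 u(b) = C1*exp(-14^(3/4)*b/7) + C2*exp(14^(3/4)*b/7) + C3*sin(14^(3/4)*b/7) + C4*cos(14^(3/4)*b/7)


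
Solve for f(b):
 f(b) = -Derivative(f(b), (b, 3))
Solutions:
 f(b) = C3*exp(-b) + (C1*sin(sqrt(3)*b/2) + C2*cos(sqrt(3)*b/2))*exp(b/2)


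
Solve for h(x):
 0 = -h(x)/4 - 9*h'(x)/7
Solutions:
 h(x) = C1*exp(-7*x/36)


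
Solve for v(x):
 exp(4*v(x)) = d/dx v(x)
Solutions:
 v(x) = log(-(-1/(C1 + 4*x))^(1/4))
 v(x) = log(-1/(C1 + 4*x))/4
 v(x) = log(-I*(-1/(C1 + 4*x))^(1/4))
 v(x) = log(I*(-1/(C1 + 4*x))^(1/4))


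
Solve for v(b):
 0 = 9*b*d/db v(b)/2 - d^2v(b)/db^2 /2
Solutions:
 v(b) = C1 + C2*erfi(3*sqrt(2)*b/2)


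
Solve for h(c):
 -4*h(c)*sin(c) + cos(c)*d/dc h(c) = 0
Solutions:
 h(c) = C1/cos(c)^4


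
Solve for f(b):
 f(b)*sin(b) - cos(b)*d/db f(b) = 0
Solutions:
 f(b) = C1/cos(b)


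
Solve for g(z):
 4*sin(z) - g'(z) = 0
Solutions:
 g(z) = C1 - 4*cos(z)


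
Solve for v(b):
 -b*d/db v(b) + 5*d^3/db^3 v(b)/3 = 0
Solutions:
 v(b) = C1 + Integral(C2*airyai(3^(1/3)*5^(2/3)*b/5) + C3*airybi(3^(1/3)*5^(2/3)*b/5), b)


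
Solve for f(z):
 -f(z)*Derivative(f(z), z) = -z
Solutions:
 f(z) = -sqrt(C1 + z^2)
 f(z) = sqrt(C1 + z^2)


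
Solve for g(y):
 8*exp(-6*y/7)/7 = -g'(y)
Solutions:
 g(y) = C1 + 4*exp(-6*y/7)/3


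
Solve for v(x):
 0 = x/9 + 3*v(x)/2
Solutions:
 v(x) = -2*x/27


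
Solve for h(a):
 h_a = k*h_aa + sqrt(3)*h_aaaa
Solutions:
 h(a) = C1 + C2*exp(a*(-2*6^(1/3)*k/(sqrt(4*sqrt(3)*k^3 + 81) + 9)^(1/3) + 2^(2/3)*3^(1/6)*(sqrt(4*sqrt(3)*k^3 + 81) + 9)^(1/3))/6) + C3*exp(a*(-16*sqrt(3)*k/((-2^(2/3)*3^(1/6) + 6^(2/3)*I)*(sqrt(4*sqrt(3)*k^3 + 81) + 9)^(1/3)) - 2^(2/3)*3^(1/6)*(sqrt(4*sqrt(3)*k^3 + 81) + 9)^(1/3) + 6^(2/3)*I*(sqrt(4*sqrt(3)*k^3 + 81) + 9)^(1/3))/12) + C4*exp(a*(16*sqrt(3)*k/((2^(2/3)*3^(1/6) + 6^(2/3)*I)*(sqrt(4*sqrt(3)*k^3 + 81) + 9)^(1/3)) - 2^(2/3)*3^(1/6)*(sqrt(4*sqrt(3)*k^3 + 81) + 9)^(1/3) - 6^(2/3)*I*(sqrt(4*sqrt(3)*k^3 + 81) + 9)^(1/3))/12)


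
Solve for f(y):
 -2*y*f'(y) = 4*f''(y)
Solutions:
 f(y) = C1 + C2*erf(y/2)


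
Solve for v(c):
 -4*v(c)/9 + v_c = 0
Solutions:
 v(c) = C1*exp(4*c/9)


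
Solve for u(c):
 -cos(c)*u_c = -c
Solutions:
 u(c) = C1 + Integral(c/cos(c), c)


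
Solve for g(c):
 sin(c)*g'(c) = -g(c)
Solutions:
 g(c) = C1*sqrt(cos(c) + 1)/sqrt(cos(c) - 1)


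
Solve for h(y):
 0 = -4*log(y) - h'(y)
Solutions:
 h(y) = C1 - 4*y*log(y) + 4*y


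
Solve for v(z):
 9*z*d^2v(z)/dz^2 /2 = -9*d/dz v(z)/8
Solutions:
 v(z) = C1 + C2*z^(3/4)


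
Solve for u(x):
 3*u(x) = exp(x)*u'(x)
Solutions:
 u(x) = C1*exp(-3*exp(-x))


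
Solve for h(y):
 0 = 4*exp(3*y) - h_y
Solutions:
 h(y) = C1 + 4*exp(3*y)/3


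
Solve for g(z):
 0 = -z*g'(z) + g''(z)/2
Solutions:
 g(z) = C1 + C2*erfi(z)


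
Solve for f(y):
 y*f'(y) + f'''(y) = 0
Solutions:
 f(y) = C1 + Integral(C2*airyai(-y) + C3*airybi(-y), y)


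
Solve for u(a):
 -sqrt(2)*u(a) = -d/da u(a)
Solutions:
 u(a) = C1*exp(sqrt(2)*a)


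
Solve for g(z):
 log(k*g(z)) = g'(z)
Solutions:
 li(k*g(z))/k = C1 + z


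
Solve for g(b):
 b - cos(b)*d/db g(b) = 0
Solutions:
 g(b) = C1 + Integral(b/cos(b), b)


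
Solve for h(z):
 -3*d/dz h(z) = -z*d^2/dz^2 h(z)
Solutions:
 h(z) = C1 + C2*z^4


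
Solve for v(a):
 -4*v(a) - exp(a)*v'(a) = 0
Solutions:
 v(a) = C1*exp(4*exp(-a))


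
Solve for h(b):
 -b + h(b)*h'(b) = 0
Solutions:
 h(b) = -sqrt(C1 + b^2)
 h(b) = sqrt(C1 + b^2)


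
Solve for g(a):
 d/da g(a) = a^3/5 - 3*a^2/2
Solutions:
 g(a) = C1 + a^4/20 - a^3/2


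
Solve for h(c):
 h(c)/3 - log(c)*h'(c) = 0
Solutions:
 h(c) = C1*exp(li(c)/3)


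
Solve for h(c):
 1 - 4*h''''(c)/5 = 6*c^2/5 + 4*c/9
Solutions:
 h(c) = C1 + C2*c + C3*c^2 + C4*c^3 - c^6/240 - c^5/216 + 5*c^4/96


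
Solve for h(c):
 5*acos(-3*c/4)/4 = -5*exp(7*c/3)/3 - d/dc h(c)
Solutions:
 h(c) = C1 - 5*c*acos(-3*c/4)/4 - 5*sqrt(16 - 9*c^2)/12 - 5*exp(7*c/3)/7


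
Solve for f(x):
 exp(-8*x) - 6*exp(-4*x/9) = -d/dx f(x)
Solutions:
 f(x) = C1 + exp(-8*x)/8 - 27*exp(-4*x/9)/2


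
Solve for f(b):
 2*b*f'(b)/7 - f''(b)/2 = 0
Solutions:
 f(b) = C1 + C2*erfi(sqrt(14)*b/7)


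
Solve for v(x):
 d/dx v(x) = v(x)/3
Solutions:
 v(x) = C1*exp(x/3)


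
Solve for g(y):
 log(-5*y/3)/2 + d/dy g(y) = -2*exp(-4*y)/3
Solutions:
 g(y) = C1 - y*log(-y)/2 + y*(-log(5) + 1 + log(3))/2 + exp(-4*y)/6


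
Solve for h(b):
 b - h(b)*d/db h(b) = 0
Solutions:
 h(b) = -sqrt(C1 + b^2)
 h(b) = sqrt(C1 + b^2)


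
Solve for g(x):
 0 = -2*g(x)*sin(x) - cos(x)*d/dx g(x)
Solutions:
 g(x) = C1*cos(x)^2


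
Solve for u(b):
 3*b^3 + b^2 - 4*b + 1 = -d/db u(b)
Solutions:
 u(b) = C1 - 3*b^4/4 - b^3/3 + 2*b^2 - b


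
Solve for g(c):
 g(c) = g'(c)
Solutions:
 g(c) = C1*exp(c)


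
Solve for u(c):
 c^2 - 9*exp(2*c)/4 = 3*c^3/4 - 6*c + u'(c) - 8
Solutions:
 u(c) = C1 - 3*c^4/16 + c^3/3 + 3*c^2 + 8*c - 9*exp(2*c)/8


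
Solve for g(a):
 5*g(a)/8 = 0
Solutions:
 g(a) = 0


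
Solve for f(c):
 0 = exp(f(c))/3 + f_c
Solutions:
 f(c) = log(1/(C1 + c)) + log(3)


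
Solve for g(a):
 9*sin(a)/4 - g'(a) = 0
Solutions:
 g(a) = C1 - 9*cos(a)/4


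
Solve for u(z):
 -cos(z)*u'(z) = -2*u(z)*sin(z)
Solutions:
 u(z) = C1/cos(z)^2


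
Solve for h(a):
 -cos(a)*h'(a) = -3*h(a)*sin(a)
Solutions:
 h(a) = C1/cos(a)^3


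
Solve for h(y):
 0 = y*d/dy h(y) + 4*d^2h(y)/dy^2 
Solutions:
 h(y) = C1 + C2*erf(sqrt(2)*y/4)


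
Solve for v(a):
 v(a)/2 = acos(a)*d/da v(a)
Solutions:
 v(a) = C1*exp(Integral(1/acos(a), a)/2)


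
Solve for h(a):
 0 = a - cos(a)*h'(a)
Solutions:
 h(a) = C1 + Integral(a/cos(a), a)


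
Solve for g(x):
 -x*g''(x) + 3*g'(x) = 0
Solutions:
 g(x) = C1 + C2*x^4


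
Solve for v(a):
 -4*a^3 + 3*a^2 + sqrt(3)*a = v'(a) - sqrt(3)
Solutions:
 v(a) = C1 - a^4 + a^3 + sqrt(3)*a^2/2 + sqrt(3)*a


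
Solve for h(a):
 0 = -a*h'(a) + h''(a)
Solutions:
 h(a) = C1 + C2*erfi(sqrt(2)*a/2)


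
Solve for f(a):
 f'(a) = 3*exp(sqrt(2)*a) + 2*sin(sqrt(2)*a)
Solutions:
 f(a) = C1 + 3*sqrt(2)*exp(sqrt(2)*a)/2 - sqrt(2)*cos(sqrt(2)*a)


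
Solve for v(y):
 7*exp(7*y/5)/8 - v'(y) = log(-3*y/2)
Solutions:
 v(y) = C1 - y*log(-y) + y*(-log(3) + log(2) + 1) + 5*exp(7*y/5)/8


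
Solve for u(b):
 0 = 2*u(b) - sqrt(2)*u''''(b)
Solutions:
 u(b) = C1*exp(-2^(1/8)*b) + C2*exp(2^(1/8)*b) + C3*sin(2^(1/8)*b) + C4*cos(2^(1/8)*b)


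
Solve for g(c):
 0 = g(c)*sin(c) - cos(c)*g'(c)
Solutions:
 g(c) = C1/cos(c)


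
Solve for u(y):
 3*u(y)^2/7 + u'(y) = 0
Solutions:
 u(y) = 7/(C1 + 3*y)


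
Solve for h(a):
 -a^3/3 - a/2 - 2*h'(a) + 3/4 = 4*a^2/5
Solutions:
 h(a) = C1 - a^4/24 - 2*a^3/15 - a^2/8 + 3*a/8


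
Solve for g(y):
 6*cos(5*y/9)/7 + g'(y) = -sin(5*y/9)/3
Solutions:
 g(y) = C1 - 54*sin(5*y/9)/35 + 3*cos(5*y/9)/5


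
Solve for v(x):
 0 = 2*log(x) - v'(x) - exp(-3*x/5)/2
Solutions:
 v(x) = C1 + 2*x*log(x) - 2*x + 5*exp(-3*x/5)/6


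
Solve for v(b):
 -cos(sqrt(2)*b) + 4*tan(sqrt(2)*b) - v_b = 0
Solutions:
 v(b) = C1 - 2*sqrt(2)*log(cos(sqrt(2)*b)) - sqrt(2)*sin(sqrt(2)*b)/2


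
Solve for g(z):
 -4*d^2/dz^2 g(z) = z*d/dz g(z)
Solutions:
 g(z) = C1 + C2*erf(sqrt(2)*z/4)


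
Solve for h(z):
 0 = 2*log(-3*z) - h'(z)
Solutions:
 h(z) = C1 + 2*z*log(-z) + 2*z*(-1 + log(3))


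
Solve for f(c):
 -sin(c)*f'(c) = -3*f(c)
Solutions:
 f(c) = C1*(cos(c) - 1)^(3/2)/(cos(c) + 1)^(3/2)


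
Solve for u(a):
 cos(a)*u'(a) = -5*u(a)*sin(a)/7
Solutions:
 u(a) = C1*cos(a)^(5/7)


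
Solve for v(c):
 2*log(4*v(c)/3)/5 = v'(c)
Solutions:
 -5*Integral(1/(log(_y) - log(3) + 2*log(2)), (_y, v(c)))/2 = C1 - c


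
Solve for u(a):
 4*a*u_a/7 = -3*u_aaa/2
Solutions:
 u(a) = C1 + Integral(C2*airyai(-2*21^(2/3)*a/21) + C3*airybi(-2*21^(2/3)*a/21), a)


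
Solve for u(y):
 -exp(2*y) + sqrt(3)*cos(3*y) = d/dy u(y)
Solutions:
 u(y) = C1 - exp(2*y)/2 + sqrt(3)*sin(3*y)/3


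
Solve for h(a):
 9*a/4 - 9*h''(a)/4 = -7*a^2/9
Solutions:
 h(a) = C1 + C2*a + 7*a^4/243 + a^3/6


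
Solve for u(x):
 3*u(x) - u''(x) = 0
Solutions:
 u(x) = C1*exp(-sqrt(3)*x) + C2*exp(sqrt(3)*x)


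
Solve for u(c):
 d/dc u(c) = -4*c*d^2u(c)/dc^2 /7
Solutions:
 u(c) = C1 + C2/c^(3/4)


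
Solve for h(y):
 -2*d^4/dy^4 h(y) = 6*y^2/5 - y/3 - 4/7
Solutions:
 h(y) = C1 + C2*y + C3*y^2 + C4*y^3 - y^6/600 + y^5/720 + y^4/84


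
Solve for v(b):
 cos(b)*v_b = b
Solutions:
 v(b) = C1 + Integral(b/cos(b), b)


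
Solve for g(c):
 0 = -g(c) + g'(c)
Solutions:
 g(c) = C1*exp(c)


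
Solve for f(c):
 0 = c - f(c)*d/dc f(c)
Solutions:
 f(c) = -sqrt(C1 + c^2)
 f(c) = sqrt(C1 + c^2)


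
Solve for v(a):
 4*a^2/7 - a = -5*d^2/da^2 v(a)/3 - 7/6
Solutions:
 v(a) = C1 + C2*a - a^4/35 + a^3/10 - 7*a^2/20


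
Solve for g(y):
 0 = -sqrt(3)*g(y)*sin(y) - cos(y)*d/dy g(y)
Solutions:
 g(y) = C1*cos(y)^(sqrt(3))


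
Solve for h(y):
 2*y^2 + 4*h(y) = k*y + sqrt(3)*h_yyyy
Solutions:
 h(y) = C1*exp(-sqrt(2)*3^(7/8)*y/3) + C2*exp(sqrt(2)*3^(7/8)*y/3) + C3*sin(sqrt(2)*3^(7/8)*y/3) + C4*cos(sqrt(2)*3^(7/8)*y/3) + k*y/4 - y^2/2


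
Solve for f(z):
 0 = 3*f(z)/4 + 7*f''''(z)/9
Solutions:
 f(z) = (C1*sin(21^(3/4)*z/14) + C2*cos(21^(3/4)*z/14))*exp(-21^(3/4)*z/14) + (C3*sin(21^(3/4)*z/14) + C4*cos(21^(3/4)*z/14))*exp(21^(3/4)*z/14)


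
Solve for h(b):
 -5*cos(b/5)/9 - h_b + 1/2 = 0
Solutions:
 h(b) = C1 + b/2 - 25*sin(b/5)/9


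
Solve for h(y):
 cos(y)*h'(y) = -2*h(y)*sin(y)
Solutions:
 h(y) = C1*cos(y)^2


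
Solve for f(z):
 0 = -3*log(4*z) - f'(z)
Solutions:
 f(z) = C1 - 3*z*log(z) - z*log(64) + 3*z


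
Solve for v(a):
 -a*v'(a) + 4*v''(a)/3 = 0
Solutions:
 v(a) = C1 + C2*erfi(sqrt(6)*a/4)


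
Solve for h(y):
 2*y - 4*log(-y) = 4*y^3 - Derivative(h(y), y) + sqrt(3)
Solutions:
 h(y) = C1 + y^4 - y^2 + 4*y*log(-y) + y*(-4 + sqrt(3))


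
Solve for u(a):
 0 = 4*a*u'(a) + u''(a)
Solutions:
 u(a) = C1 + C2*erf(sqrt(2)*a)


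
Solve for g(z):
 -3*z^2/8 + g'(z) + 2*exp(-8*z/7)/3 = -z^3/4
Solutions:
 g(z) = C1 - z^4/16 + z^3/8 + 7*exp(-8*z/7)/12


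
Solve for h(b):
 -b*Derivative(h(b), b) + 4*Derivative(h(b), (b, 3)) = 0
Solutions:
 h(b) = C1 + Integral(C2*airyai(2^(1/3)*b/2) + C3*airybi(2^(1/3)*b/2), b)


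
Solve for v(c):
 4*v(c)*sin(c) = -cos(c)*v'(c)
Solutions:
 v(c) = C1*cos(c)^4


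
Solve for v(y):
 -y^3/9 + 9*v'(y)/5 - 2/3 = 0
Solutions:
 v(y) = C1 + 5*y^4/324 + 10*y/27


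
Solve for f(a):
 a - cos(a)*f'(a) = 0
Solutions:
 f(a) = C1 + Integral(a/cos(a), a)


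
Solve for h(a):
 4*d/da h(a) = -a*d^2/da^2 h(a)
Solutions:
 h(a) = C1 + C2/a^3


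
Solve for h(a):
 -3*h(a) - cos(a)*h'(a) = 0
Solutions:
 h(a) = C1*(sin(a) - 1)^(3/2)/(sin(a) + 1)^(3/2)


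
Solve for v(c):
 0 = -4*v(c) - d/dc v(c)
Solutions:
 v(c) = C1*exp(-4*c)


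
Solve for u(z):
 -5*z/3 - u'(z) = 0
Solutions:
 u(z) = C1 - 5*z^2/6


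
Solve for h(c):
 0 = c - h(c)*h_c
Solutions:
 h(c) = -sqrt(C1 + c^2)
 h(c) = sqrt(C1 + c^2)


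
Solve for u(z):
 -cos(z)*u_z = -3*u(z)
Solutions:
 u(z) = C1*(sin(z) + 1)^(3/2)/(sin(z) - 1)^(3/2)


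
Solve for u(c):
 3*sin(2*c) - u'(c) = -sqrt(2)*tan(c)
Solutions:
 u(c) = C1 - sqrt(2)*log(cos(c)) - 3*cos(2*c)/2


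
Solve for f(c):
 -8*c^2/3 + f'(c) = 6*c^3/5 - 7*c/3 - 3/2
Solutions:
 f(c) = C1 + 3*c^4/10 + 8*c^3/9 - 7*c^2/6 - 3*c/2


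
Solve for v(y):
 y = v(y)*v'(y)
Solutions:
 v(y) = -sqrt(C1 + y^2)
 v(y) = sqrt(C1 + y^2)


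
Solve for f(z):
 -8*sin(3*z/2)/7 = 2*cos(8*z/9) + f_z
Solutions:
 f(z) = C1 - 9*sin(8*z/9)/4 + 16*cos(3*z/2)/21


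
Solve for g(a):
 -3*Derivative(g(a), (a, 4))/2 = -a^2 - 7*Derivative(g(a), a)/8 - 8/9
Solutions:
 g(a) = C1 + C4*exp(126^(1/3)*a/6) - 8*a^3/21 - 64*a/63 + (C2*sin(14^(1/3)*3^(1/6)*a/4) + C3*cos(14^(1/3)*3^(1/6)*a/4))*exp(-126^(1/3)*a/12)


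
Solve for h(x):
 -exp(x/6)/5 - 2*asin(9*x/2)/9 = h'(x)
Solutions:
 h(x) = C1 - 2*x*asin(9*x/2)/9 - 2*sqrt(4 - 81*x^2)/81 - 6*exp(x/6)/5


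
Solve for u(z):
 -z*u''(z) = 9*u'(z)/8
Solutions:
 u(z) = C1 + C2/z^(1/8)


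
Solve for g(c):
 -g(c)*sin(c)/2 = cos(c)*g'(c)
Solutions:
 g(c) = C1*sqrt(cos(c))


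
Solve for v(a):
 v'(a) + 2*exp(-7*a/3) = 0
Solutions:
 v(a) = C1 + 6*exp(-7*a/3)/7


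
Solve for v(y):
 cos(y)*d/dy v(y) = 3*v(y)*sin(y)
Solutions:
 v(y) = C1/cos(y)^3


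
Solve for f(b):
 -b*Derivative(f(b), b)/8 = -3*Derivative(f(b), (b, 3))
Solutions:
 f(b) = C1 + Integral(C2*airyai(3^(2/3)*b/6) + C3*airybi(3^(2/3)*b/6), b)


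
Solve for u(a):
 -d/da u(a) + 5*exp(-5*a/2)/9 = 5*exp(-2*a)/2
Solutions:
 u(a) = C1 + 5*exp(-2*a)/4 - 2*exp(-5*a/2)/9


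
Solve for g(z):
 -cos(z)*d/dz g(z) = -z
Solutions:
 g(z) = C1 + Integral(z/cos(z), z)


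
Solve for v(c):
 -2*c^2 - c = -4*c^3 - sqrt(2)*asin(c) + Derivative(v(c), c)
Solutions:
 v(c) = C1 + c^4 - 2*c^3/3 - c^2/2 + sqrt(2)*(c*asin(c) + sqrt(1 - c^2))


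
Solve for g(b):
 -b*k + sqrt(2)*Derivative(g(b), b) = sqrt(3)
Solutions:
 g(b) = C1 + sqrt(2)*b^2*k/4 + sqrt(6)*b/2


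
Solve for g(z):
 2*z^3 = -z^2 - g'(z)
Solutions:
 g(z) = C1 - z^4/2 - z^3/3


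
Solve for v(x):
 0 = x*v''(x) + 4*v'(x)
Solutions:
 v(x) = C1 + C2/x^3


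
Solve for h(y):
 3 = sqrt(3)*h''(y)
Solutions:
 h(y) = C1 + C2*y + sqrt(3)*y^2/2


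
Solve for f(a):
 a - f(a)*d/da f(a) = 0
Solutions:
 f(a) = -sqrt(C1 + a^2)
 f(a) = sqrt(C1 + a^2)


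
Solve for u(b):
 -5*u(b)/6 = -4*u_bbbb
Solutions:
 u(b) = C1*exp(-270^(1/4)*b/6) + C2*exp(270^(1/4)*b/6) + C3*sin(270^(1/4)*b/6) + C4*cos(270^(1/4)*b/6)


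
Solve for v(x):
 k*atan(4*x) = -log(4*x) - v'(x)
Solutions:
 v(x) = C1 - k*(x*atan(4*x) - log(16*x^2 + 1)/8) - x*log(x) - 2*x*log(2) + x


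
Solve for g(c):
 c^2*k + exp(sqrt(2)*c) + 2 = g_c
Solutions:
 g(c) = C1 + c^3*k/3 + 2*c + sqrt(2)*exp(sqrt(2)*c)/2


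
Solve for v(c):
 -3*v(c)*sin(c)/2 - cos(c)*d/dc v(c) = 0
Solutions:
 v(c) = C1*cos(c)^(3/2)


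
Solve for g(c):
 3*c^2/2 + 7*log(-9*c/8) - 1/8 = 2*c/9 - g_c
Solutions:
 g(c) = C1 - c^3/2 + c^2/9 - 7*c*log(-c) + c*(-14*log(3) + 57/8 + 21*log(2))


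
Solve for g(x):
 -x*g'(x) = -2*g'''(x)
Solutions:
 g(x) = C1 + Integral(C2*airyai(2^(2/3)*x/2) + C3*airybi(2^(2/3)*x/2), x)


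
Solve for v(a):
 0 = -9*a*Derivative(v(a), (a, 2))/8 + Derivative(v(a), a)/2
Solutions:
 v(a) = C1 + C2*a^(13/9)


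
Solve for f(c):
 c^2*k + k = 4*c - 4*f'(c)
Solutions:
 f(c) = C1 - c^3*k/12 + c^2/2 - c*k/4


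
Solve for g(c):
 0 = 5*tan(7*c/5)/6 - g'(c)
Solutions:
 g(c) = C1 - 25*log(cos(7*c/5))/42


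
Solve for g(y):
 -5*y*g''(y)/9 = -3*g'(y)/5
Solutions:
 g(y) = C1 + C2*y^(52/25)


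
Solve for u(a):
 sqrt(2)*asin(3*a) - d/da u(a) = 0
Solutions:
 u(a) = C1 + sqrt(2)*(a*asin(3*a) + sqrt(1 - 9*a^2)/3)


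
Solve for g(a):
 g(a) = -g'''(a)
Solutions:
 g(a) = C3*exp(-a) + (C1*sin(sqrt(3)*a/2) + C2*cos(sqrt(3)*a/2))*exp(a/2)


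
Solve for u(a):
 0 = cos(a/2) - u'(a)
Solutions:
 u(a) = C1 + 2*sin(a/2)


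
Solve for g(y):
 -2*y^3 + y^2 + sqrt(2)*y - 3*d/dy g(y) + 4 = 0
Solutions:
 g(y) = C1 - y^4/6 + y^3/9 + sqrt(2)*y^2/6 + 4*y/3


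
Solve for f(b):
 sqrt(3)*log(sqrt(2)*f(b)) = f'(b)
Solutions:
 -2*sqrt(3)*Integral(1/(2*log(_y) + log(2)), (_y, f(b)))/3 = C1 - b


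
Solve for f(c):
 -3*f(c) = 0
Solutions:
 f(c) = 0


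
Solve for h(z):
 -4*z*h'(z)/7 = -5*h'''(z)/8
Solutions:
 h(z) = C1 + Integral(C2*airyai(2*70^(2/3)*z/35) + C3*airybi(2*70^(2/3)*z/35), z)


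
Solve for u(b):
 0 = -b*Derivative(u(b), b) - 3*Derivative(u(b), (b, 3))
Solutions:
 u(b) = C1 + Integral(C2*airyai(-3^(2/3)*b/3) + C3*airybi(-3^(2/3)*b/3), b)


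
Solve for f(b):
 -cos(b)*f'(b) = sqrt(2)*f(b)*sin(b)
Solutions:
 f(b) = C1*cos(b)^(sqrt(2))


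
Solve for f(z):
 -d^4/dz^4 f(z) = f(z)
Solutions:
 f(z) = (C1*sin(sqrt(2)*z/2) + C2*cos(sqrt(2)*z/2))*exp(-sqrt(2)*z/2) + (C3*sin(sqrt(2)*z/2) + C4*cos(sqrt(2)*z/2))*exp(sqrt(2)*z/2)
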